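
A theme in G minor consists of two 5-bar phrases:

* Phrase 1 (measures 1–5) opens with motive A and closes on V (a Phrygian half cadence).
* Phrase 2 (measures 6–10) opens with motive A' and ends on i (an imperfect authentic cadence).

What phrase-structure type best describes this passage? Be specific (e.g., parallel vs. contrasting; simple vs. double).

Phrase 1 ends with a Phrygian half cadence (weaker) and phrase 2 with an imperfect authentic cadence (stronger): antecedent + consequent = a period.
The two phrases open with the same material (A / A'), so the period is parallel.

parallel period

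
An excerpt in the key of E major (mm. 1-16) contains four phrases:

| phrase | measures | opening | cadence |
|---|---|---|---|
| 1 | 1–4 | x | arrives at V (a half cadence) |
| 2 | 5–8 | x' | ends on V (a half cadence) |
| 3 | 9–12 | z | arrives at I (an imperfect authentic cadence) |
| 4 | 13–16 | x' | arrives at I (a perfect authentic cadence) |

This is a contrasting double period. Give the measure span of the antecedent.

measures 1–8

In a double period the first pair of phrases (ending half cadence) is the large antecedent and the second pair (ending perfect authentic cadence) is the large consequent; the antecedent is measures 1–8.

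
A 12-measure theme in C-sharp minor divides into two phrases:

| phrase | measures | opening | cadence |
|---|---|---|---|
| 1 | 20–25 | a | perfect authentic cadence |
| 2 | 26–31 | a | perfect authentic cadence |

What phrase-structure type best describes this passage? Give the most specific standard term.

repeated phrase

Both phrases have the same opening (a) and the same cadence (perfect authentic cadence): the second is a restatement, not a consequent, so this is a repeated phrase rather than a period.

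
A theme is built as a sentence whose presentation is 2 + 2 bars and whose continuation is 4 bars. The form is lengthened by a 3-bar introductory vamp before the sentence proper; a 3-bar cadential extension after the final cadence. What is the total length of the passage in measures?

Basic sentence: 2 + 2 + 4 = 8 bars.
8 (basic form) + 3 (introduction) + 3 (cadential extension) = 14.

14 measures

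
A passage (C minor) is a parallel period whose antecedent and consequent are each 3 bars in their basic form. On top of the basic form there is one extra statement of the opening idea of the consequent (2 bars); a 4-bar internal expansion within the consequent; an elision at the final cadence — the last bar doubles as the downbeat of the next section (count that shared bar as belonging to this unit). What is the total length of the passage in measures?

Basic parallel period: 3 + 3 = 6 bars.
6 (basic form) + 2 (extra statement) + 4 (internal expansion) = 12.
The elision shares a bar with the next section but does not change this unit's count.

12 measures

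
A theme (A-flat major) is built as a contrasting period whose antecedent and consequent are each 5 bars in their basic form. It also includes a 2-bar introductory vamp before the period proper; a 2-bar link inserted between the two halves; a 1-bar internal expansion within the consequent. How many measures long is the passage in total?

Basic contrasting period: 5 + 5 = 10 bars.
10 (basic form) + 2 (introduction) + 2 (link) + 1 (internal expansion) = 15.

15 measures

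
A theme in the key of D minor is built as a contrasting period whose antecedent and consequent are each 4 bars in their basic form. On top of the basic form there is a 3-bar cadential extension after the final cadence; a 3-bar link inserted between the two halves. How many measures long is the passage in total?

Basic contrasting period: 4 + 4 = 8 bars.
8 (basic form) + 3 (cadential extension) + 3 (link) = 14.

14 measures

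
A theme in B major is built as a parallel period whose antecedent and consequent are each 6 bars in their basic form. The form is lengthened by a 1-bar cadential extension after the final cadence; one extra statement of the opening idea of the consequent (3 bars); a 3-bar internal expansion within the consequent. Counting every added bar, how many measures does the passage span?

Basic parallel period: 6 + 6 = 12 bars.
12 (basic form) + 1 (cadential extension) + 3 (extra statement) + 3 (internal expansion) = 19.

19 measures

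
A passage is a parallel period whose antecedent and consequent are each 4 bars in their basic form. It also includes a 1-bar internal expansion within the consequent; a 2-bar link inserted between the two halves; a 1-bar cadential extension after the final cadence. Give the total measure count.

12 measures

Basic parallel period: 4 + 4 = 8 bars.
8 (basic form) + 1 (internal expansion) + 2 (link) + 1 (cadential extension) = 12.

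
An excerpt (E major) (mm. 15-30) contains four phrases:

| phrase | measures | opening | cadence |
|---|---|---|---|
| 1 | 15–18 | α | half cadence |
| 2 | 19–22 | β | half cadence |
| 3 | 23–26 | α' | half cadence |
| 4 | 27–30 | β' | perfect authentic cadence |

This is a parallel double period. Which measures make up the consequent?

measures 23–30

In a double period the first pair of phrases (ending half cadence) is the large antecedent and the second pair (ending perfect authentic cadence) is the large consequent; the consequent is measures 23–30.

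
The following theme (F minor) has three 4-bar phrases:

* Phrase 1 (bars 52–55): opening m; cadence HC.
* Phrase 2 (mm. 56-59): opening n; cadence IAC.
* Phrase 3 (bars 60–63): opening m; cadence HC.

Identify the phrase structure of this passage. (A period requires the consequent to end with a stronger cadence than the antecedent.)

phrase group

The final phrase closes with a half cadence, which is not stronger than the preceding imperfect authentic cadence; the 3 phrases lack an overall antecedent–consequent design and so form a phrase group.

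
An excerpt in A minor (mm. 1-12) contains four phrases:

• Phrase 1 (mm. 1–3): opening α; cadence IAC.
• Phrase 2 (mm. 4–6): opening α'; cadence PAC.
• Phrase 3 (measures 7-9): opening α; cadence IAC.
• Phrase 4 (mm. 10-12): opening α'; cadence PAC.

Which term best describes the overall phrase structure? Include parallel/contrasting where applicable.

repeated period

The cadence pattern IAC–PAC–IAC–PAC is weak–strong twice, and phrases 3–4 restate phrases 1–2: a period heard twice, not a double period (which would end weakly at phrase 2).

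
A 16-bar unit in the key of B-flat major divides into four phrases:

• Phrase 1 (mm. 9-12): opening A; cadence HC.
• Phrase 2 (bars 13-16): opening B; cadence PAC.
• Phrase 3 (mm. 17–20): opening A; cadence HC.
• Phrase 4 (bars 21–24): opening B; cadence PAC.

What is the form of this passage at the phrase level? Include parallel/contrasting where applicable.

repeated period

The cadence pattern HC–PAC–HC–PAC is weak–strong twice, and phrases 3–4 restate phrases 1–2: a period heard twice, not a double period (which would end weakly at phrase 2).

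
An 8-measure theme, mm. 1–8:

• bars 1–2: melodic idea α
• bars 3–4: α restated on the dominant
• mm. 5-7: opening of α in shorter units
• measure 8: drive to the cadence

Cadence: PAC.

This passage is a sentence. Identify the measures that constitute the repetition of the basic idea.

The presentation of a sentence is the basic idea (bars 1-2) plus its repetition (measures 3-4); the repetition of the basic idea is therefore mm. 3-4.

measures 3–4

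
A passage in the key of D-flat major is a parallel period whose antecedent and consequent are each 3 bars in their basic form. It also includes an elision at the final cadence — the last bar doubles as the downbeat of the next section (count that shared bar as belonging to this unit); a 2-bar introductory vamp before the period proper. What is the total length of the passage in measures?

8 measures

Basic parallel period: 3 + 3 = 6 bars.
6 (basic form) + 2 (introduction) = 8.
The elision shares a bar with the next section but does not change this unit's count.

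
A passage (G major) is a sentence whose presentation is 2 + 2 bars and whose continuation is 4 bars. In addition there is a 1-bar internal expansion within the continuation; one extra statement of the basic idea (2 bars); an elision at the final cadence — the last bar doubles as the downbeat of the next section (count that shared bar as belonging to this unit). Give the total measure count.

11 measures

Basic sentence: 2 + 2 + 4 = 8 bars.
8 (basic form) + 1 (internal expansion) + 2 (extra statement) = 11.
The elision shares a bar with the next section but does not change this unit's count.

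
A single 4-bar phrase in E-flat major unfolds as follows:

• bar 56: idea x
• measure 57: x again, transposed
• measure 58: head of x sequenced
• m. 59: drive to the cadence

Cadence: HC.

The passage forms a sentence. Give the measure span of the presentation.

The presentation of a sentence is the basic idea (measure 56) plus its repetition (bar 57); the presentation is therefore bars 56–57.

measures 56–57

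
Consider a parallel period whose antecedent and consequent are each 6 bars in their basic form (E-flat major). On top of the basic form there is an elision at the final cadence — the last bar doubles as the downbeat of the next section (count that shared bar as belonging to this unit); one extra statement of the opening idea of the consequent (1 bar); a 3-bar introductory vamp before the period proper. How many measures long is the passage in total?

Basic parallel period: 6 + 6 = 12 bars.
12 (basic form) + 1 (extra statement) + 3 (introduction) = 16.
The elision shares a bar with the next section but does not change this unit's count.

16 measures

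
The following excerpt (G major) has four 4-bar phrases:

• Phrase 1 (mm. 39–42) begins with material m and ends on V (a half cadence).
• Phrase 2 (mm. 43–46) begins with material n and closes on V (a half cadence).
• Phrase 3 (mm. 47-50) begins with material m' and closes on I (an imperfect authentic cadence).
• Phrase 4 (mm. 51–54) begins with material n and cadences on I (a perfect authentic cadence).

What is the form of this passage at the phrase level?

parallel double period

Four phrases in two halves: the first half (measures 39–46) ends with a half cadence, the second (mm. 47–54) with a perfect authentic cadence — a large antecedent–consequent pair, i.e. a double period.
Phrase 3 begins with the same material as phrase 1, making it parallel.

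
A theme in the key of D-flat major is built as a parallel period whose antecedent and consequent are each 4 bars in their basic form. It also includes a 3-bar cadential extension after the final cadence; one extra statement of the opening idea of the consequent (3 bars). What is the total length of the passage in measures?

Basic parallel period: 4 + 4 = 8 bars.
8 (basic form) + 3 (cadential extension) + 3 (extra statement) = 14.

14 measures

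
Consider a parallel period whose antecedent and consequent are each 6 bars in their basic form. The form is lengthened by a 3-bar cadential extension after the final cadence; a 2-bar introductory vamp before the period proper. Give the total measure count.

Basic parallel period: 6 + 6 = 12 bars.
12 (basic form) + 3 (cadential extension) + 2 (introduction) = 17.

17 measures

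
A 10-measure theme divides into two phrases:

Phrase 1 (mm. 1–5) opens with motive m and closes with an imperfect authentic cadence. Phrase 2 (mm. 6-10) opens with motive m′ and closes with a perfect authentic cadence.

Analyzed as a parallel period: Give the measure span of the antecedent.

measures 1–5

The antecedent is the phrase ending with the weaker cadence (imperfect authentic cadence, phrase 1) and the consequent the one ending more conclusively (perfect authentic cadence, phrase 2); the antecedent is mm. 1-5.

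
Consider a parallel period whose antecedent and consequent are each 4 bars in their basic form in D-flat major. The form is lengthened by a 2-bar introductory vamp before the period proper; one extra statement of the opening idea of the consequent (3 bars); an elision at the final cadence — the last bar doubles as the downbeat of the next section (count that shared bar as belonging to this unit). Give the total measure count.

13 measures

Basic parallel period: 4 + 4 = 8 bars.
8 (basic form) + 2 (introduction) + 3 (extra statement) = 13.
The elision shares a bar with the next section but does not change this unit's count.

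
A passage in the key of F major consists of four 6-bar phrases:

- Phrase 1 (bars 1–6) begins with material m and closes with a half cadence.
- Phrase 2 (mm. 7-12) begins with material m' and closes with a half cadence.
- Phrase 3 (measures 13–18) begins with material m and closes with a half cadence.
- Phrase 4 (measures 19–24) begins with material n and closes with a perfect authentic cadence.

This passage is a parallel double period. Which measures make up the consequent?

In a double period the four phrases pair into a large antecedent (phrases 1–2, ending half cadence) and a large consequent (phrases 3–4, ending perfect authentic cadence). The consequent spans measures 13–24.

measures 13–24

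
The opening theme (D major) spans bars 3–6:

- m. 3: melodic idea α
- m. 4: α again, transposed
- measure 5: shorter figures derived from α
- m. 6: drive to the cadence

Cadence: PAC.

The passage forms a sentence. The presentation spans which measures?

The presentation of a sentence is the basic idea (m. 3) plus its repetition (bar 4); the presentation is therefore mm. 3-4.

measures 3–4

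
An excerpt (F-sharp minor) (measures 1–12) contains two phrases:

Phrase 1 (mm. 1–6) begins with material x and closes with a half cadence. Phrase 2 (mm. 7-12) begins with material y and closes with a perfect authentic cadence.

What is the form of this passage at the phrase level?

Phrase 1 ends with a half cadence (weaker) and phrase 2 with a perfect authentic cadence (stronger): antecedent + consequent = a period.
The two phrases open with different material (x / y), so the period is contrasting.

contrasting period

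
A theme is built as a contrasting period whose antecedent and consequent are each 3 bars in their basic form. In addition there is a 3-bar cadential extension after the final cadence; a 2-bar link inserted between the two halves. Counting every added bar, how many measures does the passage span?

Basic contrasting period: 3 + 3 = 6 bars.
6 (basic form) + 3 (cadential extension) + 2 (link) = 11.

11 measures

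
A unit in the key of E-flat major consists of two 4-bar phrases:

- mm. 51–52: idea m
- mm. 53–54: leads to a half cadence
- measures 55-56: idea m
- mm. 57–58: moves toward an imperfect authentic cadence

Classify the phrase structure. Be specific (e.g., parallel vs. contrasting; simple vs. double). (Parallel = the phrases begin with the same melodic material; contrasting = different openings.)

parallel period

Phrase 1 ends with a half cadence (weaker) and phrase 2 with an imperfect authentic cadence (stronger): antecedent + consequent = a period.
The two phrases open with the same material (m / m), so the period is parallel.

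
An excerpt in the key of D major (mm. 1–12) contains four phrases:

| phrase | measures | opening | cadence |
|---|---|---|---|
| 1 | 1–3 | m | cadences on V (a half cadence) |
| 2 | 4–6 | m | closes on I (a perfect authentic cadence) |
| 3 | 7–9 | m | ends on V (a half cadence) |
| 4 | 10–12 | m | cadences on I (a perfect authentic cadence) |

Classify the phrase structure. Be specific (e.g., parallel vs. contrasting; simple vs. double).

The cadence pattern HC–PAC–HC–PAC is weak–strong twice, and phrases 3–4 restate phrases 1–2: a period heard twice, not a double period (which would end weakly at phrase 2).

repeated period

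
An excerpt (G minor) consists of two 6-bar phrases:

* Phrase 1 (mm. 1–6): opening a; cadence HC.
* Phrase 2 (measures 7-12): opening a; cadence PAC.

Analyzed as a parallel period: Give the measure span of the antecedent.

The antecedent is the phrase ending with the weaker cadence (half cadence, phrase 1) and the consequent the one ending more conclusively (perfect authentic cadence, phrase 2); the antecedent is mm. 1–6.

measures 1–6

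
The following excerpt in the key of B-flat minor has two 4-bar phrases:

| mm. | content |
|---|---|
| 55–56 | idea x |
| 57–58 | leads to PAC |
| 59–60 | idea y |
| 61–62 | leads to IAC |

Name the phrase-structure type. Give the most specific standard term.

The second phrase closes with an imperfect authentic cadence, which is not stronger than the first phrase's perfect authentic cadence; without a weak→strong cadential pair there is no antecedent–consequent relationship, so this is a phrase group rather than a period.

phrase group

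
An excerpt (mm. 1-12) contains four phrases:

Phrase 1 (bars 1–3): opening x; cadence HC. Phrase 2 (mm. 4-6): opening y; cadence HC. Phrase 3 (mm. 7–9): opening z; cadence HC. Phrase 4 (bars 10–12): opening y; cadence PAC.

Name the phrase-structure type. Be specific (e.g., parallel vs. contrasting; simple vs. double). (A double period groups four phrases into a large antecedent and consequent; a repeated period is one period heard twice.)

Four phrases in two halves: the first half (measures 1–6) ends with a half cadence, the second (bars 7-12) with a perfect authentic cadence — a large antecedent–consequent pair, i.e. a double period.
Phrase 3 begins with different material from phrase 1, making it contrasting.

contrasting double period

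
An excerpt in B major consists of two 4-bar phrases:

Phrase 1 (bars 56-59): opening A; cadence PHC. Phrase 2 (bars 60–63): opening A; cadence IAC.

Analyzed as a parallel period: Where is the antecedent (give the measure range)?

The antecedent is the phrase ending with the weaker cadence (Phrygian half cadence, phrase 1) and the consequent the one ending more conclusively (imperfect authentic cadence, phrase 2); the antecedent is mm. 56–59.

measures 56–59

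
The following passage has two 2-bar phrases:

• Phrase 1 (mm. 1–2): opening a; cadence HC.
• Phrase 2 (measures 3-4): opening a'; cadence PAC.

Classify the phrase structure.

parallel period

Phrase 1 ends with a half cadence (weaker) and phrase 2 with a perfect authentic cadence (stronger): antecedent + consequent = a period.
The two phrases open with the same material (a / a'), so the period is parallel.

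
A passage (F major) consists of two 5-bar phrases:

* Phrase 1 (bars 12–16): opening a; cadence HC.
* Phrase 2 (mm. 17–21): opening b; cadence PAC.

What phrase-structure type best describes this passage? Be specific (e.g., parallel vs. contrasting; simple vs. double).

Phrase 1 ends with a half cadence (weaker) and phrase 2 with a perfect authentic cadence (stronger): antecedent + consequent = a period.
The two phrases open with different material (a / b), so the period is contrasting.

contrasting period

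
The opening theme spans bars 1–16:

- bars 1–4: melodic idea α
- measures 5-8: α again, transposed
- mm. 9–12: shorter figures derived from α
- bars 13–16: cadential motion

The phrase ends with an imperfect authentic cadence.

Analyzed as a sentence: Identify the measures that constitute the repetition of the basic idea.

measures 5–8

The presentation of a sentence is the basic idea (mm. 1–4) plus its repetition (bars 5-8); the repetition of the basic idea is therefore mm. 5–8.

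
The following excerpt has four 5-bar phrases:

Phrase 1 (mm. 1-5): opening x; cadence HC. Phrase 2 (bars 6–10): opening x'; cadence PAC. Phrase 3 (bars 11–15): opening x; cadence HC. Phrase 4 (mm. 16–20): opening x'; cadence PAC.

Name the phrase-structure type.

The cadence pattern HC–PAC–HC–PAC is weak–strong twice, and phrases 3–4 restate phrases 1–2: a period heard twice, not a double period (which would end weakly at phrase 2).

repeated period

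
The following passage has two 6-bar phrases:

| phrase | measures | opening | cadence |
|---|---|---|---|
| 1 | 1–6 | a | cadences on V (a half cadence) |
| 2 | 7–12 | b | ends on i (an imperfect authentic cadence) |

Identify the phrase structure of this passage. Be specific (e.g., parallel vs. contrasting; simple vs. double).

contrasting period

Phrase 1 ends with a half cadence (weaker) and phrase 2 with an imperfect authentic cadence (stronger): antecedent + consequent = a period.
The two phrases open with different material (a / b), so the period is contrasting.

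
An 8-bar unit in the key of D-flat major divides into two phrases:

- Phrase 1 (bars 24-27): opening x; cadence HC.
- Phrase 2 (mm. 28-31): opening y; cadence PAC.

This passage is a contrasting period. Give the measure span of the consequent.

measures 28–31

The antecedent is the phrase ending with the weaker cadence (half cadence, phrase 1) and the consequent the one ending more conclusively (perfect authentic cadence, phrase 2); the consequent is mm. 28–31.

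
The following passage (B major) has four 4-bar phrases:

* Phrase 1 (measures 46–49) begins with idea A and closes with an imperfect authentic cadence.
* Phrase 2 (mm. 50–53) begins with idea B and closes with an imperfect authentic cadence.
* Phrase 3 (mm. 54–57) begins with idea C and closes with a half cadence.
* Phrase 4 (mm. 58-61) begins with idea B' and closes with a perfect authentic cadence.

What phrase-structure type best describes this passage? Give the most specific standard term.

contrasting double period

Four phrases in two halves: the first half (bars 46-53) ends with an imperfect authentic cadence, the second (measures 54-61) with a perfect authentic cadence — a large antecedent–consequent pair, i.e. a double period.
Phrase 3 begins with different material from phrase 1, making it contrasting.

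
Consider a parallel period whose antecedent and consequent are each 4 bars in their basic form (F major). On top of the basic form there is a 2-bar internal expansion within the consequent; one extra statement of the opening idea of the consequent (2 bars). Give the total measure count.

Basic parallel period: 4 + 4 = 8 bars.
8 (basic form) + 2 (internal expansion) + 2 (extra statement) = 12.

12 measures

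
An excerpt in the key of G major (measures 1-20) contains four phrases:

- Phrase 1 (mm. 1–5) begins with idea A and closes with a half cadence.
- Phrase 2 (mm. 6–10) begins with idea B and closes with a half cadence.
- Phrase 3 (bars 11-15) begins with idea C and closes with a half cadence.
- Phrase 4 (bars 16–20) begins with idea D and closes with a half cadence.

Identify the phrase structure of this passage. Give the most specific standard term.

Phrase 4 ends with a half cadence, no stronger than phrase 2's half cadence, so the four phrases do not form a double period; nor do phrases 3–4 duplicate 1–2, so it is not a repeated period. With no phrase reaching a conclusive cadence, the passage is a phrase group.

phrase group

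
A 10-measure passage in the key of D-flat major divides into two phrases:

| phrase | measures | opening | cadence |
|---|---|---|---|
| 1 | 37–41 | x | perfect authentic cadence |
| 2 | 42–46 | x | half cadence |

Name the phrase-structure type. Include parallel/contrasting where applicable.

phrase group

The second phrase closes with a half cadence, which is not stronger than the first phrase's perfect authentic cadence; without a weak→strong cadential pair there is no antecedent–consequent relationship, so this is a phrase group rather than a period.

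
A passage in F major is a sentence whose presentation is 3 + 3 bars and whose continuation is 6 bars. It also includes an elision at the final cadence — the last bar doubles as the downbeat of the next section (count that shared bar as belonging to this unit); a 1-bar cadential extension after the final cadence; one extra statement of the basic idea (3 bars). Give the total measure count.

Basic sentence: 3 + 3 + 6 = 12 bars.
12 (basic form) + 1 (cadential extension) + 3 (extra statement) = 16.
The elision shares a bar with the next section but does not change this unit's count.

16 measures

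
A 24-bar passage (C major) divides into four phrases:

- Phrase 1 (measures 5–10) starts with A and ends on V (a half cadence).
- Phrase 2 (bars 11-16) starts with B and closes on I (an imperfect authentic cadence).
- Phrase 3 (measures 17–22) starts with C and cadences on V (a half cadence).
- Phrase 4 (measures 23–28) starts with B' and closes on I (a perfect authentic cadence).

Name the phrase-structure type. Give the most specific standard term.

contrasting double period

Four phrases in two halves: the first half (measures 5–16) ends with an imperfect authentic cadence, the second (bars 17–28) with a perfect authentic cadence — a large antecedent–consequent pair, i.e. a double period.
Phrase 3 begins with different material from phrase 1, making it contrasting.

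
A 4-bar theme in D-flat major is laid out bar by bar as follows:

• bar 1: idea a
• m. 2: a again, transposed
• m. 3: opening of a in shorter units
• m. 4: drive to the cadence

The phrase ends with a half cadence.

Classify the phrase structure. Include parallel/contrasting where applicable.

sentence

Basic idea (bar 1) + its repetition (bar 2) form the presentation; fragmentation and cadence (bars 3–4) form the continuation — the 4-bar whole is a sentence.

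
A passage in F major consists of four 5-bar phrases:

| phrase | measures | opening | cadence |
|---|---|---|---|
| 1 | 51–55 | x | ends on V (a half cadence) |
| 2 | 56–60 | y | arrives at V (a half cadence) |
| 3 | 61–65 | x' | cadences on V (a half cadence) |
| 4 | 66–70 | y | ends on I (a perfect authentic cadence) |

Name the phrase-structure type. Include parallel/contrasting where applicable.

parallel double period

Four phrases in two halves: the first half (measures 51-60) ends with a half cadence, the second (mm. 61-70) with a perfect authentic cadence — a large antecedent–consequent pair, i.e. a double period.
Phrase 3 begins with the same material as phrase 1, making it parallel.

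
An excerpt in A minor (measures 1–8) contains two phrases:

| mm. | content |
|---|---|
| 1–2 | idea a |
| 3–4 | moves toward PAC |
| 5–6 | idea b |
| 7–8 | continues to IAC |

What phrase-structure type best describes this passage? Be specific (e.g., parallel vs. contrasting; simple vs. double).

phrase group

The second phrase closes with an imperfect authentic cadence, which is not stronger than the first phrase's perfect authentic cadence; without a weak→strong cadential pair there is no antecedent–consequent relationship, so this is a phrase group rather than a period.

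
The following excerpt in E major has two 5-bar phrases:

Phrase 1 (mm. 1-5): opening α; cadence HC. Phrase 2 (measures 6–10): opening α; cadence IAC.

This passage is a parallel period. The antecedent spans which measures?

measures 1–5

The antecedent is the phrase ending with the weaker cadence (half cadence, phrase 1) and the consequent the one ending more conclusively (imperfect authentic cadence, phrase 2); the antecedent is mm. 1–5.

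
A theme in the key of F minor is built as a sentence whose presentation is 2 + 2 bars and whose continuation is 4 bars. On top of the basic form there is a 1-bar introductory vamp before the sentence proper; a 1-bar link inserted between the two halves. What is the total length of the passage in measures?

Basic sentence: 2 + 2 + 4 = 8 bars.
8 (basic form) + 1 (introduction) + 1 (link) = 10.

10 measures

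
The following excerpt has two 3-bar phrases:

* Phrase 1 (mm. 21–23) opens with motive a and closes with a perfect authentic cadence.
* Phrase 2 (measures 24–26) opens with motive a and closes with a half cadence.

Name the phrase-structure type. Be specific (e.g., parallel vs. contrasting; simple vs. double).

phrase group

The second phrase closes with a half cadence, which is not stronger than the first phrase's perfect authentic cadence; without a weak→strong cadential pair there is no antecedent–consequent relationship, so this is a phrase group rather than a period.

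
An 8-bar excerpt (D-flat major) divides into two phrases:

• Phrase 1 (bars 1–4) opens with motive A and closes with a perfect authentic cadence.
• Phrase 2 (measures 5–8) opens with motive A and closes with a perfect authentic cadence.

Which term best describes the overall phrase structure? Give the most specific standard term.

repeated phrase

Both phrases have the same opening (A) and the same cadence (perfect authentic cadence): the second is a restatement, not a consequent, so this is a repeated phrase rather than a period.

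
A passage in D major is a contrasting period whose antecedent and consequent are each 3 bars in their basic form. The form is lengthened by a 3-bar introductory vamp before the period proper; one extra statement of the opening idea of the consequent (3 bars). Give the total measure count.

Basic contrasting period: 3 + 3 = 6 bars.
6 (basic form) + 3 (introduction) + 3 (extra statement) = 12.

12 measures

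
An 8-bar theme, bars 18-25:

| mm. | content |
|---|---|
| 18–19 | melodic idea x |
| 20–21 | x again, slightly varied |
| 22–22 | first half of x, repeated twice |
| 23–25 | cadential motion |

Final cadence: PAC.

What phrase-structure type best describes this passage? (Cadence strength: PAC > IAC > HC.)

Basic idea (measures 18–19) + its repetition (bars 20–21) form the presentation; fragmentation and cadence (mm. 22–25) form the continuation — the 8-bar whole is a sentence.

sentence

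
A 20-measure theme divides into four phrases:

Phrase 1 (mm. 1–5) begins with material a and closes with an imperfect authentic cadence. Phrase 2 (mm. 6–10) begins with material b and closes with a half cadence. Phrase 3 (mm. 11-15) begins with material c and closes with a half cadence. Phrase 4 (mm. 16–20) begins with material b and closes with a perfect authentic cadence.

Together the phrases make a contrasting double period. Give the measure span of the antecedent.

In a double period the first pair of phrases (ending half cadence) is the large antecedent and the second pair (ending perfect authentic cadence) is the large consequent; the antecedent is measures 1–10.

measures 1–10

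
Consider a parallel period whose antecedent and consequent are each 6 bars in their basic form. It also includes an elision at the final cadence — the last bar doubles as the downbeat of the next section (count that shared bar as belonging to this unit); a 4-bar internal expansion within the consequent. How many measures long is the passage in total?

16 measures

Basic parallel period: 6 + 6 = 12 bars.
12 (basic form) + 4 (internal expansion) = 16.
The elision shares a bar with the next section but does not change this unit's count.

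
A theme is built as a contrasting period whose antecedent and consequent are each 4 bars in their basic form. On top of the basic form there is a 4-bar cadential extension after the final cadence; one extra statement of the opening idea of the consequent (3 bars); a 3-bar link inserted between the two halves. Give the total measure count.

18 measures

Basic contrasting period: 4 + 4 = 8 bars.
8 (basic form) + 4 (cadential extension) + 3 (extra statement) + 3 (link) = 18.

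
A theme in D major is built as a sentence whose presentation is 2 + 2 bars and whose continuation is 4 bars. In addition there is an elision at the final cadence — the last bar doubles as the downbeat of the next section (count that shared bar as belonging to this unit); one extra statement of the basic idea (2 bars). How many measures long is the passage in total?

10 measures

Basic sentence: 2 + 2 + 4 = 8 bars.
8 (basic form) + 2 (extra statement) = 10.
The elision shares a bar with the next section but does not change this unit's count.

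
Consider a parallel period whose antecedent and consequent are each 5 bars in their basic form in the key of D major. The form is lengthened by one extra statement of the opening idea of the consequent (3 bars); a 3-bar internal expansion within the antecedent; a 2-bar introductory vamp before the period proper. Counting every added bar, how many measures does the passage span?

Basic parallel period: 5 + 5 = 10 bars.
10 (basic form) + 3 (extra statement) + 3 (internal expansion) + 2 (introduction) = 18.

18 measures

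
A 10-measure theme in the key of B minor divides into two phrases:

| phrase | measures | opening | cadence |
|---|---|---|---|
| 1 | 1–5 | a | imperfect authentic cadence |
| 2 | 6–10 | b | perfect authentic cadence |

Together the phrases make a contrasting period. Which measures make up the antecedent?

The phrase ending with the weaker cadence (imperfect authentic cadence) is the antecedent; the one ending more conclusively (perfect authentic cadence) is the consequent. The antecedent is measures 1–5.

measures 1–5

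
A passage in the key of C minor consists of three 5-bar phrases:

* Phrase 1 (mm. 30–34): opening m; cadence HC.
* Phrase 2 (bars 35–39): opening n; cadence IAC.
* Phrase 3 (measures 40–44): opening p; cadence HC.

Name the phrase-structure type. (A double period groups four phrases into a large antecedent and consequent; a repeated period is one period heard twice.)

phrase group

The final phrase closes with a half cadence, which is not stronger than the preceding imperfect authentic cadence; the 3 phrases lack an overall antecedent–consequent design and so form a phrase group.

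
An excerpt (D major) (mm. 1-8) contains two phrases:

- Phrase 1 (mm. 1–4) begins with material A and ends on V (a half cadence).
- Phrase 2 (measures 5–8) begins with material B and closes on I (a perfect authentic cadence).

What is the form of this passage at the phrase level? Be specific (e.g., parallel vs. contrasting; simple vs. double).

contrasting period

Phrase 1 ends with a half cadence (weaker) and phrase 2 with a perfect authentic cadence (stronger): antecedent + consequent = a period.
The two phrases open with different material (A / B), so the period is contrasting.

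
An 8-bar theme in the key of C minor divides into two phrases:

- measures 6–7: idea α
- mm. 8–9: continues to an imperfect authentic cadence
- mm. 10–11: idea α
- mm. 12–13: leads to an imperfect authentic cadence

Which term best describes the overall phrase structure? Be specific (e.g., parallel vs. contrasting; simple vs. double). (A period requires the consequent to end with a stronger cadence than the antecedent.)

Both phrases have the same opening (α) and the same cadence (imperfect authentic cadence): the second is a restatement, not a consequent, so this is a repeated phrase rather than a period.

repeated phrase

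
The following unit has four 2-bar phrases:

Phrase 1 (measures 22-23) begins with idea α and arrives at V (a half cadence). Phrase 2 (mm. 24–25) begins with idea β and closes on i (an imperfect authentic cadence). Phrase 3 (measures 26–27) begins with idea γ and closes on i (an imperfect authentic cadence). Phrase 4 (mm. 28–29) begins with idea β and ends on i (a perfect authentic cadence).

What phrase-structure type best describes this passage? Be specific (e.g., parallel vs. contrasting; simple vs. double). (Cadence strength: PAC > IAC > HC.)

Four phrases in two halves: the first half (measures 22–25) ends with an imperfect authentic cadence, the second (mm. 26-29) with a perfect authentic cadence — a large antecedent–consequent pair, i.e. a double period.
Phrase 3 begins with different material from phrase 1, making it contrasting.

contrasting double period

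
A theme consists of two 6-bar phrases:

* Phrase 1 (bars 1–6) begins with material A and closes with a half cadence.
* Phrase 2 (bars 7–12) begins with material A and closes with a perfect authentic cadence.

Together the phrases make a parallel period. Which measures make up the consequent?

The phrase ending with the weaker cadence (half cadence) is the antecedent; the one ending more conclusively (perfect authentic cadence) is the consequent. The consequent is measures 7–12.

measures 7–12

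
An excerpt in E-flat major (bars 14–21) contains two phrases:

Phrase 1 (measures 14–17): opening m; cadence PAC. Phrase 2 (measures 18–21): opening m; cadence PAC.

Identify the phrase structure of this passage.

Both phrases have the same opening (m) and the same cadence (perfect authentic cadence): the second is a restatement, not a consequent, so this is a repeated phrase rather than a period.

repeated phrase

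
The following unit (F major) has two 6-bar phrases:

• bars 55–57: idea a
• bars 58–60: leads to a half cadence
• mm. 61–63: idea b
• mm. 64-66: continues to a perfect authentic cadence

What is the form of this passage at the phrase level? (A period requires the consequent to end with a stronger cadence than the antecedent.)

Phrase 1 ends with a half cadence (weaker) and phrase 2 with a perfect authentic cadence (stronger): antecedent + consequent = a period.
The two phrases open with different material (a / b), so the period is contrasting.

contrasting period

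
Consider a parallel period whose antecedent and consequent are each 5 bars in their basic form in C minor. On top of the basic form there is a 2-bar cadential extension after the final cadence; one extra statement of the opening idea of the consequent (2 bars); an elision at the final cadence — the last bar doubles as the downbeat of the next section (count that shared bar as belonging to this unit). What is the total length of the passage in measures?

Basic parallel period: 5 + 5 = 10 bars.
10 (basic form) + 2 (cadential extension) + 2 (extra statement) = 14.
The elision shares a bar with the next section but does not change this unit's count.

14 measures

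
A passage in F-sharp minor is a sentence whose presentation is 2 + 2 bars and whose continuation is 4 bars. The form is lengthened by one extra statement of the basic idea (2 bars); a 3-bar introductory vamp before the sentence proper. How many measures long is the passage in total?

13 measures

Basic sentence: 2 + 2 + 4 = 8 bars.
8 (basic form) + 2 (extra statement) + 3 (introduction) = 13.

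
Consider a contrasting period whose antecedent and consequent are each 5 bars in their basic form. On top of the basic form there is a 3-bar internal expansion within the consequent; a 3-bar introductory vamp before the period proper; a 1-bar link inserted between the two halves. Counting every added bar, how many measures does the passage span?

17 measures

Basic contrasting period: 5 + 5 = 10 bars.
10 (basic form) + 3 (internal expansion) + 3 (introduction) + 1 (link) = 17.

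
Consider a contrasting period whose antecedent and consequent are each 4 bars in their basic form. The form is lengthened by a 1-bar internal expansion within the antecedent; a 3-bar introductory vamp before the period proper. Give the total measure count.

12 measures

Basic contrasting period: 4 + 4 = 8 bars.
8 (basic form) + 1 (internal expansion) + 3 (introduction) = 12.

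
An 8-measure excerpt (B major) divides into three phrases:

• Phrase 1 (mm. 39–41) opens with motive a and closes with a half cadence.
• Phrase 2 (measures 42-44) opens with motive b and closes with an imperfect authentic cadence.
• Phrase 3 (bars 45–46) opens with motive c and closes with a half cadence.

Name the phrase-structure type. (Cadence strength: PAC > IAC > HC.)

The final phrase closes with a half cadence, which is not stronger than the preceding imperfect authentic cadence; the 3 phrases lack an overall antecedent–consequent design and so form a phrase group.

phrase group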